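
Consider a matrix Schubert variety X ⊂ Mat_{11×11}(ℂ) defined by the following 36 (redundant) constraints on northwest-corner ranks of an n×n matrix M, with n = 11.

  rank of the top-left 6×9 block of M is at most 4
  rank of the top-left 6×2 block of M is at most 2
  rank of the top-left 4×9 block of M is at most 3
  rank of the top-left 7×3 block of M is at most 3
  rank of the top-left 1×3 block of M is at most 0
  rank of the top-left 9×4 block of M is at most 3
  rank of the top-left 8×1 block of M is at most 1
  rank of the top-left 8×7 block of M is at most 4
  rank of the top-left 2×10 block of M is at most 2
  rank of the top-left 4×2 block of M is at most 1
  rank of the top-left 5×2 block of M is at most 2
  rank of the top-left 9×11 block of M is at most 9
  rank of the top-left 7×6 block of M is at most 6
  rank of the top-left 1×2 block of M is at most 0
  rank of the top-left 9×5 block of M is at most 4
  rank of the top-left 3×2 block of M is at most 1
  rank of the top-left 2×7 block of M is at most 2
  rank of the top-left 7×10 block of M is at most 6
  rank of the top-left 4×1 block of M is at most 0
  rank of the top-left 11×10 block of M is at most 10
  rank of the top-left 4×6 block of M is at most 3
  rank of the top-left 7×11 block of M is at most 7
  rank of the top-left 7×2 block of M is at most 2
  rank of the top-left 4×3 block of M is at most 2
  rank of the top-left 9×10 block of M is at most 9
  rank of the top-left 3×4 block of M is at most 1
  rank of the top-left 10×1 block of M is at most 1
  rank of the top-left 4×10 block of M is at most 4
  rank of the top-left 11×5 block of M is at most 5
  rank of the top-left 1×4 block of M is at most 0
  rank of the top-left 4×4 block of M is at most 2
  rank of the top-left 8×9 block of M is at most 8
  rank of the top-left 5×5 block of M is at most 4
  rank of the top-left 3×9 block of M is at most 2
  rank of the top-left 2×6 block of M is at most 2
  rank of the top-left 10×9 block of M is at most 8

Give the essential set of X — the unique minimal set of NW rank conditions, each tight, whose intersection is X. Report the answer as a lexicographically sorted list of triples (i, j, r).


Reconstructing r_w from the 36 given conditions:

  R[1]: 0  0  0  0  1  1  1  1  1  1  1
  R[2]: 0  1  1  1  2  2  2  2  2  2  2
  R[3]: 0  1  1  1  2  2  2  2  2  3  3
  R[4]: 0  1  2  2  3  3  3  3  3  4  4
  R[5]: 1  2  3  3  4  4  4  4  4  5  5
  R[6]: 1  2  3  3  4  4  4  4  4  5  6
  R[7]: 1  2  3  3  4  4  4  5  5  6  7
  R[8]: 1  2  3  3  4  4  4  5  6  7  8
  R[9]: 1  2  3  3  4  5  5  6  7  8  9
  R[10]: 1  2  3  4  5  6  6  7  8  9  10
  R[11]: 1  2  3  4  5  6  7  8  9  10  11

giving w = (5, 2, 10, 3, 1, 11, 8, 9, 6, 4, 7) via Δ²R.

|D(w)|=25, |Ess(w)|=7:

[(1, 4, 0), (3, 4, 1), (3, 9, 2), (4, 1, 0), (6, 9, 4), (8, 7, 4), (9, 4, 3)]


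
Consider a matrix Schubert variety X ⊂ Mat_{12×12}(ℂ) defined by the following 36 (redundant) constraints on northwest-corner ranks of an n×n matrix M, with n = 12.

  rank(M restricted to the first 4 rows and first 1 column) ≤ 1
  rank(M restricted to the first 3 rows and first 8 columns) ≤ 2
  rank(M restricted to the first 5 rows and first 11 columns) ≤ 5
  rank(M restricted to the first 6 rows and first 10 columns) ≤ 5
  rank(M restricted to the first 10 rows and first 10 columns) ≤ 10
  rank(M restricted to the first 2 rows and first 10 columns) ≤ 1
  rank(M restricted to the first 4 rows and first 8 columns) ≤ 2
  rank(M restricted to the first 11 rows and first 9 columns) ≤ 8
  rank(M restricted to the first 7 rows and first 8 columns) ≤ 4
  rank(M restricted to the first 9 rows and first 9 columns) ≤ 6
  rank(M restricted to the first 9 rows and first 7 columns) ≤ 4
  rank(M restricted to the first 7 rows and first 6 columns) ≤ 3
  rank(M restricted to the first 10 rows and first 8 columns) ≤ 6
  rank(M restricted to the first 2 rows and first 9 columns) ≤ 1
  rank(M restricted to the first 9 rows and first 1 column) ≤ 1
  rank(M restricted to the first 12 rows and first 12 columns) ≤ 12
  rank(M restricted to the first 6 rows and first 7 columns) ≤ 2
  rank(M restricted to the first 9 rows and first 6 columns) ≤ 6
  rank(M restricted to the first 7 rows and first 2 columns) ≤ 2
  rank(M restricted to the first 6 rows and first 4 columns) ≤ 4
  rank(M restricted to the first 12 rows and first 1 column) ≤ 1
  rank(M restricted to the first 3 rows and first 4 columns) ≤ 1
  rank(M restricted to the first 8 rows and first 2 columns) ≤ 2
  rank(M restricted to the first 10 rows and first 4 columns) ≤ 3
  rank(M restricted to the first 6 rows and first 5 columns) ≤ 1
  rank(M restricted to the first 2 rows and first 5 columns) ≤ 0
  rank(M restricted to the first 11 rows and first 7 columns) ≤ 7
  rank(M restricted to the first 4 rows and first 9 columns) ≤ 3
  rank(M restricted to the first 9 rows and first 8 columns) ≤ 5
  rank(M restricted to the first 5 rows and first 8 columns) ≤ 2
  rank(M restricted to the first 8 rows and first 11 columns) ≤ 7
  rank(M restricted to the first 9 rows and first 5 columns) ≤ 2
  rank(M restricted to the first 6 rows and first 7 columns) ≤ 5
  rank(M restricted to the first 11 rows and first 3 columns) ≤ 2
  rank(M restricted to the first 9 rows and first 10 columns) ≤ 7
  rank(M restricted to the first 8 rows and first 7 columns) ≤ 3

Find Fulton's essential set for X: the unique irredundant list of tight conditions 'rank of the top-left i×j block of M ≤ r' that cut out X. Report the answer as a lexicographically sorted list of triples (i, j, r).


Reconstructing r_w from the 36 given conditions:

  R[1]: 0, 0, 0, 0, 0, 1, 1, 1, 1, 1, 1, 1
  R[2]: 0, 0, 0, 0, 0, 1, 1, 1, 1, 1, 2, 2
  R[3]: 1, 1, 1, 1, 1, 2, 2, 2, 2, 2, 3, 3
  R[4]: 1, 1, 1, 1, 1, 2, 2, 2, 3, 3, 4, 4
  R[5]: 1, 1, 1, 1, 1, 2, 2, 2, 3, 4, 5, 5
  R[6]: 1, 1, 1, 1, 1, 2, 2, 3, 4, 5, 6, 6
  R[7]: 1, 2, 2, 2, 2, 3, 3, 4, 5, 6, 7, 7
  R[8]: 1, 2, 2, 2, 2, 3, 3, 4, 5, 6, 7, 8
  R[9]: 1, 2, 2, 2, 2, 3, 4, 5, 6, 7, 8, 9
  R[10]: 1, 2, 2, 3, 3, 4, 5, 6, 7, 8, 9, 10
  R[11]: 1, 2, 2, 3, 4, 5, 6, 7, 8, 9, 10, 11
  R[12]: 1, 2, 3, 4, 5, 6, 7, 8, 9, 10, 11, 12

hence w(1..12) = (6, 11, 1, 9, 10, 8, 2, 12, 7, 4, 5, 3).

|D(w)|=40, |Ess(w)|=8:

[(2, 5, 0), (2, 10, 1), (5, 8, 2), (6, 5, 1), (6, 7, 2), (8, 7, 3), (9, 5, 2), (11, 3, 2)]


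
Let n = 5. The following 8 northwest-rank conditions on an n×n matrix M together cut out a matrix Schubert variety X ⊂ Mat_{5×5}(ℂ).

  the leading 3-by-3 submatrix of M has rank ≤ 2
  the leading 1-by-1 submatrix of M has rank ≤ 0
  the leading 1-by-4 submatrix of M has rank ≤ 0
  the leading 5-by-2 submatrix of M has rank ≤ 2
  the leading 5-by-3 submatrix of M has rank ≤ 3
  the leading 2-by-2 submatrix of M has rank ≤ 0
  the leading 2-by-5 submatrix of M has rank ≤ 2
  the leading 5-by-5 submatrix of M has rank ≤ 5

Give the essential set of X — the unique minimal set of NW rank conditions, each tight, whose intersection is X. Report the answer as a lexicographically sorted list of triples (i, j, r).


Rank table r_w(5×5) implied by the 8 constraints:

  R[1]: 0 | 0 | 0 | 0 | 1
  R[2]: 0 | 0 | 1 | 1 | 2
  R[3]: 1 | 1 | 2 | 2 | 3
  R[4]: 1 | 2 | 3 | 3 | 4
  R[5]: 1 | 2 | 3 | 4 | 5

hence w(1..5) = (5, 3, 1, 2, 4).

Fulton essential set (2 of the 6 Rothe cells):

[(1, 4, 0), (2, 2, 0)]


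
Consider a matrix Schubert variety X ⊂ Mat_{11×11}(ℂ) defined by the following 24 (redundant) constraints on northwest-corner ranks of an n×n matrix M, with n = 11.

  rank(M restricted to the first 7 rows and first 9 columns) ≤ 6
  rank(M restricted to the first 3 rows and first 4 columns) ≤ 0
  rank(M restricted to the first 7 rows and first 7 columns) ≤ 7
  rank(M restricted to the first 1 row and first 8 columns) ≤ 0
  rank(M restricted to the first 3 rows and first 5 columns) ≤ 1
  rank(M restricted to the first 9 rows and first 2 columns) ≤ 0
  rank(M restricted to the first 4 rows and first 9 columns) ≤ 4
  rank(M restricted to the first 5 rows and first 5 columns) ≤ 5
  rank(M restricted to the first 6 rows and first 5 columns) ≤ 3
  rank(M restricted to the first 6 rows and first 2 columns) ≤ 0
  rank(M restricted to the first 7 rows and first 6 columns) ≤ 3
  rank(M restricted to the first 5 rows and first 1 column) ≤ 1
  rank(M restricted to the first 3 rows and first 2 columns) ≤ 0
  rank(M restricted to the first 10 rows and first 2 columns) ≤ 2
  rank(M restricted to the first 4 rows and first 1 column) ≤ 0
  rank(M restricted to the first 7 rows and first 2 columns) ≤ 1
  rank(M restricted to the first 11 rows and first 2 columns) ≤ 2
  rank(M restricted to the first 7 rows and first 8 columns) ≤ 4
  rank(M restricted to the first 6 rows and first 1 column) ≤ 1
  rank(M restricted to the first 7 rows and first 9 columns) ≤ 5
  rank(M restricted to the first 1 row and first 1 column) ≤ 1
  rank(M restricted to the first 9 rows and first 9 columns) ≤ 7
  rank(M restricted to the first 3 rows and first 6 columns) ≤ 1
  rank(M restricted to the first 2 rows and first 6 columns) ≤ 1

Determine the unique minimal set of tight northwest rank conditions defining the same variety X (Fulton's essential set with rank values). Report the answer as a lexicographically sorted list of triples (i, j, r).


Reconstructing r_w from the 24 given conditions:

  0  0  0  0  0  0  0  0  1  1  1
  0  0  0  0  1  1  1  1  2  2  2
  0  0  0  0  1  1  2  2  3  3  3
  0  0  1  1  2  2  3  3  4  4  4
  0  0  1  2  3  3  4  4  5  5  5
  0  0  1  2  3  3  4  4  5  6  6
  0  0  1  2  3  3  4  4  5  6  7
  0  0  1  2  3  4  5  5  6  7  8
  0  0  1  2  3  4  5  6  7  8  9
  1  1  2  3  4  5  6  7  8  9  10
  1  2  3  4  5  6  7  8  9  10  11

reading off 1-entries of Δ²R: w = (9, 5, 7, 3, 4, 10, 11, 6, 8, 1, 2).

6 SE-corners of the 33-cell Rothe diagram give Ess(w):

[(1, 8, 0), (3, 4, 0), (3, 6, 1), (7, 6, 3), (7, 8, 4), (9, 2, 0)]


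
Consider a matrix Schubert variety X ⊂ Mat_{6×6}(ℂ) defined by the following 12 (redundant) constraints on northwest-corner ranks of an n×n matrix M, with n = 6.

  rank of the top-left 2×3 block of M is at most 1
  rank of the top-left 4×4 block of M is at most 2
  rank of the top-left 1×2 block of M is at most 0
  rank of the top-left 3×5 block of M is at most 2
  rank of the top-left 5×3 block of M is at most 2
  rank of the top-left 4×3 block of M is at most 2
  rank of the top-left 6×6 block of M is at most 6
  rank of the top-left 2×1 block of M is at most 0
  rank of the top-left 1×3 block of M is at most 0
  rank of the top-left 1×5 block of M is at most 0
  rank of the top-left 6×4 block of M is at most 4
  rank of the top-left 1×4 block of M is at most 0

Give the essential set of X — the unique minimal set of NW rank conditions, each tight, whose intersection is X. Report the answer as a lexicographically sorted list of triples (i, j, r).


Rank table r_w(6×6) implied by the 12 constraints:

  row 1: 0 0 0 0 0 1
  row 2: 0 1 1 1 1 2
  row 3: 1 2 2 2 2 3
  row 4: 1 2 2 2 3 4
  row 5: 1 2 2 3 4 5
  row 6: 1 2 3 4 5 6

giving w = (6, 2, 1, 5, 4, 3) via Δ²R.

4 SE-corners of the 9-cell Rothe diagram give Ess(w):

[(1, 5, 0), (2, 1, 0), (4, 4, 2), (5, 3, 2)]


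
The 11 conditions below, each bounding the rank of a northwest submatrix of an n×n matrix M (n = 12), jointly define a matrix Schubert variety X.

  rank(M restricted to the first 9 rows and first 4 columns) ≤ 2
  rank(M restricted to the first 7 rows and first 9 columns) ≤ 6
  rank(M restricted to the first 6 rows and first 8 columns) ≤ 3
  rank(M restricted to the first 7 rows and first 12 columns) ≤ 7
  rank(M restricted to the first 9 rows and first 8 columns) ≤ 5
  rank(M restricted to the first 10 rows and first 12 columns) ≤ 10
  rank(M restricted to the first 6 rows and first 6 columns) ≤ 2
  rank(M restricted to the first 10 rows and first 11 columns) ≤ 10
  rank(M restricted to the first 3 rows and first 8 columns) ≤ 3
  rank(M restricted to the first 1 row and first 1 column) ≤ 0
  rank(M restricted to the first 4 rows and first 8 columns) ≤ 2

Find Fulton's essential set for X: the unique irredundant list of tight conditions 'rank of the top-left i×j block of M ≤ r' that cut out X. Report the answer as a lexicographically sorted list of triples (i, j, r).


Propagating the 11 rank bounds to every northwest block:

  0 | 1 | 1 | 1 | 1 | 1 | 1 | 1 | 1 | 1 | 1 | 1
  1 | 2 | 2 | 2 | 2 | 2 | 2 | 2 | 2 | 2 | 2 | 2
  1 | 2 | 2 | 2 | 2 | 2 | 2 | 2 | 3 | 3 | 3 | 3
  1 | 2 | 2 | 2 | 2 | 2 | 2 | 2 | 3 | 4 | 4 | 4
  1 | 2 | 2 | 2 | 2 | 2 | 3 | 3 | 4 | 5 | 5 | 5
  1 | 2 | 2 | 2 | 2 | 2 | 3 | 3 | 4 | 5 | 6 | 6
  1 | 2 | 2 | 2 | 3 | 3 | 4 | 4 | 5 | 6 | 7 | 7
  1 | 2 | 2 | 2 | 3 | 4 | 5 | 5 | 6 | 7 | 8 | 8
  1 | 2 | 2 | 2 | 3 | 4 | 5 | 5 | 6 | 7 | 8 | 9
  1 | 2 | 3 | 3 | 4 | 5 | 6 | 6 | 7 | 8 | 9 | 10
  1 | 2 | 3 | 4 | 5 | 6 | 7 | 7 | 8 | 9 | 10 | 11
  1 | 2 | 3 | 4 | 5 | 6 | 7 | 8 | 9 | 10 | 11 | 12

giving w = (2, 1, 9, 10, 7, 11, 5, 6, 12, 3, 4, 8) via Δ²R.

Rothe diagram D(w) (29 cells), 6 SE-corners (essential conditions):

[(1, 1, 0), (4, 8, 2), (6, 6, 2), (6, 8, 3), (9, 4, 2), (9, 8, 5)]


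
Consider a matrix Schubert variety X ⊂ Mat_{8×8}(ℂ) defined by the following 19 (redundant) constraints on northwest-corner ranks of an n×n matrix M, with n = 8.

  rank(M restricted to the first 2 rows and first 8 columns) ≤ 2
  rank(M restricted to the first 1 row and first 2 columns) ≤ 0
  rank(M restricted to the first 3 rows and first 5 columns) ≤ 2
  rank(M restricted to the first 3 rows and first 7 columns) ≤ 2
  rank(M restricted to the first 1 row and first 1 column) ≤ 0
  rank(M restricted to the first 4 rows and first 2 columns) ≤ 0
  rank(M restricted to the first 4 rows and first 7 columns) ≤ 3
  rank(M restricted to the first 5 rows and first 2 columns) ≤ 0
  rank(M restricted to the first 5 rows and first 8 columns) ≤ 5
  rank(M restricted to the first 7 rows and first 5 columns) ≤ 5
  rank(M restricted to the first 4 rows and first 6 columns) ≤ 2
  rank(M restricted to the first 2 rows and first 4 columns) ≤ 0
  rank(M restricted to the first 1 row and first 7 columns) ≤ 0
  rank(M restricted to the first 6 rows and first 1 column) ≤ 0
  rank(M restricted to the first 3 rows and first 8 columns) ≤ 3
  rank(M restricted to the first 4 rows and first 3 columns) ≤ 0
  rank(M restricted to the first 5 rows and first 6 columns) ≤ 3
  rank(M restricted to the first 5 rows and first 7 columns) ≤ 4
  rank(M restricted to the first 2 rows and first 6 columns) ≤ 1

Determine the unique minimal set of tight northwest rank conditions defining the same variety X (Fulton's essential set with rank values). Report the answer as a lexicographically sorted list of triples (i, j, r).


Rank table r_w(8×8) implied by the 19 constraints:

  i=1: 0  0  0  0  0  0  0  1
  i=2: 0  0  0  0  1  1  1  2
  i=3: 0  0  0  1  2  2  2  3
  i=4: 0  0  0  1  2  2  3  4
  i=5: 0  0  1  2  3  3  4  5
  i=6: 0  1  2  3  4  4  5  6
  i=7: 1  2  3  4  5  5  6  7
  i=8: 1  2  3  4  5  6  7  8

so w = (8, 5, 4, 7, 3, 2, 1, 6).

Rothe diagram D(w) (21 cells), 6 SE-corners (essential conditions):

[(1, 7, 0), (2, 4, 0), (4, 3, 0), (4, 6, 2), (5, 2, 0), (6, 1, 0)]


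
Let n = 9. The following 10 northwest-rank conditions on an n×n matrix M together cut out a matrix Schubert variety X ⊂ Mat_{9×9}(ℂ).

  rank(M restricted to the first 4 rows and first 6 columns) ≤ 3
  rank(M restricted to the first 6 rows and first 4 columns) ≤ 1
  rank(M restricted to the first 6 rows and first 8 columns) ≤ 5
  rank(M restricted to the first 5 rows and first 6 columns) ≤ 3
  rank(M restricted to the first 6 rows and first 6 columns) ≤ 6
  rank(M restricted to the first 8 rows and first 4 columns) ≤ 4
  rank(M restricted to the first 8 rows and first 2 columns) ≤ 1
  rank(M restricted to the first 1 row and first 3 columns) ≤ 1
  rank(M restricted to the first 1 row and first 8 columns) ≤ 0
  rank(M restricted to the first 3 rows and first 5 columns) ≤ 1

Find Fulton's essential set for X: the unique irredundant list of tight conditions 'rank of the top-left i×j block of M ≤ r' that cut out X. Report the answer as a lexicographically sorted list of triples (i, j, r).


Propagating the 10 rank bounds to every northwest block:

  R[1]: 0 0 0 0 0 0 0 0 1
  R[2]: 1 1 1 1 1 1 1 1 2
  R[3]: 1 1 1 1 1 2 2 2 3
  R[4]: 1 1 1 1 2 3 3 3 4
  R[5]: 1 1 1 1 2 3 4 4 5
  R[6]: 1 1 1 1 2 3 4 5 6
  R[7]: 1 1 2 2 3 4 5 6 7
  R[8]: 1 1 2 3 4 5 6 7 8
  R[9]: 1 2 3 4 5 6 7 8 9

hence w(1..9) = (9, 1, 6, 5, 7, 8, 3, 4, 2).

D(w) has 23 cells with 4 SE-corners; essential set:

[(1, 8, 0), (3, 5, 1), (6, 4, 1), (8, 2, 1)]


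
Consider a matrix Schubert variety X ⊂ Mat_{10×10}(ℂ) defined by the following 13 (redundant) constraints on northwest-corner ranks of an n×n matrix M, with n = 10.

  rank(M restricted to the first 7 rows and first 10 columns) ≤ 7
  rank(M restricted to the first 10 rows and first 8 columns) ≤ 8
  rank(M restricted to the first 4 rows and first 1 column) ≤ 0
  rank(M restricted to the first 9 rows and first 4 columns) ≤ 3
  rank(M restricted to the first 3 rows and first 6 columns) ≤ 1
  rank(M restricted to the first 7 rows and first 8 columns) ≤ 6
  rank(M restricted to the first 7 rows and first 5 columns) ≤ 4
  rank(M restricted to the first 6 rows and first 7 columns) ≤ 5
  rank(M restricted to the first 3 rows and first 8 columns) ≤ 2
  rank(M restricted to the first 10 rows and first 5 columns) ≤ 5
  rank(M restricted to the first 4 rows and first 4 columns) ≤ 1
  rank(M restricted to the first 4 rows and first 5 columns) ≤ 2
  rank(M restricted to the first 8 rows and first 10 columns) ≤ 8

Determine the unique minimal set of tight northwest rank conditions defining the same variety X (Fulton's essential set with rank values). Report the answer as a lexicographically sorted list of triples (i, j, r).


Computing R[i][j] = min implied NW-rank bound (n=10, 13 conditions):

  R[1]: 0 1 1 1 1 1 1 1 1 1
  R[2]: 0 1 1 1 1 1 2 2 2 2
  R[3]: 0 1 1 1 1 1 2 2 3 3
  R[4]: 0 1 1 1 2 2 3 3 4 4
  R[5]: 1 2 2 2 3 3 4 4 5 5
  R[6]: 1 2 3 3 4 4 5 5 6 6
  R[7]: 1 2 3 3 4 5 6 6 7 7
  R[8]: 1 2 3 3 4 5 6 7 8 8
  R[9]: 1 2 3 3 4 5 6 7 8 9
  R[10]: 1 2 3 4 5 6 7 8 9 10

reading off 1-entries of Δ²R: w = (2, 7, 9, 5, 1, 3, 6, 8, 10, 4).

D(w) has 18 cells with 5 SE-corners; essential set:

[(3, 6, 1), (3, 8, 2), (4, 1, 0), (4, 4, 1), (9, 4, 3)]


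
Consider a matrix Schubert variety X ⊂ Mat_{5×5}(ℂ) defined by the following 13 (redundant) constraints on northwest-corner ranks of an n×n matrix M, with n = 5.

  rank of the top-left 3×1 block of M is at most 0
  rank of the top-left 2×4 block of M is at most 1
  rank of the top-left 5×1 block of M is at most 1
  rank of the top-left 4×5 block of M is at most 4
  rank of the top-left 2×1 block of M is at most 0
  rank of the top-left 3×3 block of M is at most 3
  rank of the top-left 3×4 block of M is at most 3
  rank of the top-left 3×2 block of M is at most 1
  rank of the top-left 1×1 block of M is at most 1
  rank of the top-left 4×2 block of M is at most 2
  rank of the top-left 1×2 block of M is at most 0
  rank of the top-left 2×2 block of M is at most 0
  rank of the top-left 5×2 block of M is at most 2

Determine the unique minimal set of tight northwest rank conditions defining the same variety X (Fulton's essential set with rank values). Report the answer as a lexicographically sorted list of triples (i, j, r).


Reconstructing r_w from the 13 given conditions:

  0 | 0 | 1 | 1 | 1
  0 | 0 | 1 | 1 | 2
  0 | 1 | 2 | 2 | 3
  1 | 2 | 3 | 3 | 4
  1 | 2 | 3 | 4 | 5

so w = (3, 5, 2, 1, 4).

Rothe diagram D(w) (6 cells), 3 SE-corners (essential conditions):

[(2, 2, 0), (2, 4, 1), (3, 1, 0)]


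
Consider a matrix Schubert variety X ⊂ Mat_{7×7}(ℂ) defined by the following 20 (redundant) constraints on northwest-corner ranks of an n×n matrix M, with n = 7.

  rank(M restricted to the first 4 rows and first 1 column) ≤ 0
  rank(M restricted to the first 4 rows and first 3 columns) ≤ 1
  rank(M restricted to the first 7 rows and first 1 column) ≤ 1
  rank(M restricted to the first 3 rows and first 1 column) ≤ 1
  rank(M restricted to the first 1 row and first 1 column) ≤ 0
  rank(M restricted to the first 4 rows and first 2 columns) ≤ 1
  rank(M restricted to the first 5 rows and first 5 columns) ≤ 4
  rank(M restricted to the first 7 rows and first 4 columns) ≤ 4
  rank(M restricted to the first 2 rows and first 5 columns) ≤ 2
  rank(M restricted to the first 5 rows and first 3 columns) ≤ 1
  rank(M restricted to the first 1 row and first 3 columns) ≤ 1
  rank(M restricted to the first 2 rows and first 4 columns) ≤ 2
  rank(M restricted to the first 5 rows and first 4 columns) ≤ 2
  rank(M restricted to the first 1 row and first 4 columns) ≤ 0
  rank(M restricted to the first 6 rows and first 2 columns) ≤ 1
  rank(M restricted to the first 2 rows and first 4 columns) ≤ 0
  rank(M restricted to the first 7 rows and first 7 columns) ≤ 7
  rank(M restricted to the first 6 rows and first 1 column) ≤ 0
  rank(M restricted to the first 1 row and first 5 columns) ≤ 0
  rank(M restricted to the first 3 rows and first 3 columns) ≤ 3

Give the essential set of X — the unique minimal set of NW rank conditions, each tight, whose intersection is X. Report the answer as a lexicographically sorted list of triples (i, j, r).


Rank table r_w(7×7) implied by the 20 constraints:

  row 1: 0, 0, 0, 0, 0, 1, 1
  row 2: 0, 0, 0, 0, 1, 2, 2
  row 3: 0, 1, 1, 1, 2, 3, 3
  row 4: 0, 1, 1, 2, 3, 4, 4
  row 5: 0, 1, 1, 2, 3, 4, 5
  row 6: 0, 1, 2, 3, 4, 5, 6
  row 7: 1, 2, 3, 4, 5, 6, 7

second differences of R give the permutation w = (6, 5, 2, 4, 7, 3, 1).

Fulton essential set (4 of the 15 Rothe cells):

[(1, 5, 0), (2, 4, 0), (5, 3, 1), (6, 1, 0)]


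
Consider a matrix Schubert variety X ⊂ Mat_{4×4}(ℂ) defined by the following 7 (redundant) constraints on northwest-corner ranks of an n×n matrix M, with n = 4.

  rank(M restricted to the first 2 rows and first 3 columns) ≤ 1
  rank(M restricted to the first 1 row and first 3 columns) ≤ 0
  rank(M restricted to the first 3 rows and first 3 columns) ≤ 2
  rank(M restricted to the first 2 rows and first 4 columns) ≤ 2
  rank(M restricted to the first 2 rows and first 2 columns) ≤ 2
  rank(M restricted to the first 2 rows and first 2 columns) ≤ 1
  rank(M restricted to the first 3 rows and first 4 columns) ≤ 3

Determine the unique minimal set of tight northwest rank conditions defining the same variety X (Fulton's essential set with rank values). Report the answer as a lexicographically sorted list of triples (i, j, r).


Rank table r_w(4×4) implied by the 7 constraints:

  R[1]: 0 | 0 | 0 | 1
  R[2]: 1 | 1 | 1 | 2
  R[3]: 1 | 2 | 2 | 3
  R[4]: 1 | 2 | 3 | 4

so w = (4, 1, 2, 3).

Fulton essential set (1 of the 3 Rothe cells):

[(1, 3, 0)]


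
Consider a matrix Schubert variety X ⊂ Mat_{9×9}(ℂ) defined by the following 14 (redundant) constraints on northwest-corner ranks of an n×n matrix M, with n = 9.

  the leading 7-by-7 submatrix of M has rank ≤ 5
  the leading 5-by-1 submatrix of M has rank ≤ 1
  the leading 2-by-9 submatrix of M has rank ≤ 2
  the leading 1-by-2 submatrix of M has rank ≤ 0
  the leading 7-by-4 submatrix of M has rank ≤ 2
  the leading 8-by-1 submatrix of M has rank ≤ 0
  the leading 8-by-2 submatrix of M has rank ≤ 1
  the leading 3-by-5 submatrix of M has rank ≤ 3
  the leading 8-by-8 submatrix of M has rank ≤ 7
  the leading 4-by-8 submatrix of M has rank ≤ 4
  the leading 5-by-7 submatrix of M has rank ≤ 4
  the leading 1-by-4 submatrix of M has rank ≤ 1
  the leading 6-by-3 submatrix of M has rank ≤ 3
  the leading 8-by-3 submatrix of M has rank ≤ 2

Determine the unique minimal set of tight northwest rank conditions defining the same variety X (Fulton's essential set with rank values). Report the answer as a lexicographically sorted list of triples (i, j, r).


Propagating the 14 rank bounds to every northwest block:

  R[1]: 0  0  1  1  1  1  1  1  1
  R[2]: 0  1  2  2  2  2  2  2  2
  R[3]: 0  1  2  2  3  3  3  3  3
  R[4]: 0  1  2  2  3  4  4  4  4
  R[5]: 0  1  2  2  3  4  4  5  5
  R[6]: 0  1  2  2  3  4  5  6  6
  R[7]: 0  1  2  2  3  4  5  6  7
  R[8]: 0  1  2  3  4  5  6  7  8
  R[9]: 1  2  3  4  5  6  7  8  9

reading off 1-entries of Δ²R: w = (3, 2, 5, 6, 8, 7, 9, 4, 1).

Rothe diagram D(w) (15 cells), 4 SE-corners (essential conditions):

[(1, 2, 0), (5, 7, 4), (7, 4, 2), (8, 1, 0)]


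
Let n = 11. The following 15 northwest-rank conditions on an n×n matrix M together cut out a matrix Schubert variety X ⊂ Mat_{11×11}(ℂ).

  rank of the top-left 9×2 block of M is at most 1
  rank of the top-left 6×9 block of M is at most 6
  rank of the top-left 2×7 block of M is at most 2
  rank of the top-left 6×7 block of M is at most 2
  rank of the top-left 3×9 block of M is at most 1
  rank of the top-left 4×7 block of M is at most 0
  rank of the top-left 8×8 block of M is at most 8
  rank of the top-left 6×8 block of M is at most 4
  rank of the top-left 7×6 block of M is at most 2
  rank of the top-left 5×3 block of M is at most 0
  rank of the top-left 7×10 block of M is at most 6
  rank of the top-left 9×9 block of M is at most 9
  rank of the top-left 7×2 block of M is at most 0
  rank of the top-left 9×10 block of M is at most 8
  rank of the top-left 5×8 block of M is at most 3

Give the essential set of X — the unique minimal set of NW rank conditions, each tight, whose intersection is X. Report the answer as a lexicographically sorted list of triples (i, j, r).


Computing R[i][j] = min implied NW-rank bound (n=11, 15 conditions):

  i=1: 0 0 0 0 0 0 0 1 1 1 1
  i=2: 0 0 0 0 0 0 0 1 1 2 2
  i=3: 0 0 0 0 0 0 0 1 1 2 3
  i=4: 0 0 0 0 0 0 0 1 2 3 4
  i=5: 0 0 0 1 1 1 1 2 3 4 5
  i=6: 0 0 1 2 2 2 2 3 4 5 6
  i=7: 0 0 1 2 2 2 3 4 5 6 7
  i=8: 1 1 2 3 3 3 4 5 6 7 8
  i=9: 1 1 2 3 4 4 5 6 7 8 9
  i=10: 1 2 3 4 5 5 6 7 8 9 10
  i=11: 1 2 3 4 5 6 7 8 9 10 11

so w = (8, 10, 11, 9, 4, 3, 7, 1, 5, 2, 6).

Fulton essential set (6 of the 40 Rothe cells):

[(3, 9, 1), (4, 7, 0), (5, 3, 0), (7, 2, 0), (7, 6, 2), (9, 2, 1)]


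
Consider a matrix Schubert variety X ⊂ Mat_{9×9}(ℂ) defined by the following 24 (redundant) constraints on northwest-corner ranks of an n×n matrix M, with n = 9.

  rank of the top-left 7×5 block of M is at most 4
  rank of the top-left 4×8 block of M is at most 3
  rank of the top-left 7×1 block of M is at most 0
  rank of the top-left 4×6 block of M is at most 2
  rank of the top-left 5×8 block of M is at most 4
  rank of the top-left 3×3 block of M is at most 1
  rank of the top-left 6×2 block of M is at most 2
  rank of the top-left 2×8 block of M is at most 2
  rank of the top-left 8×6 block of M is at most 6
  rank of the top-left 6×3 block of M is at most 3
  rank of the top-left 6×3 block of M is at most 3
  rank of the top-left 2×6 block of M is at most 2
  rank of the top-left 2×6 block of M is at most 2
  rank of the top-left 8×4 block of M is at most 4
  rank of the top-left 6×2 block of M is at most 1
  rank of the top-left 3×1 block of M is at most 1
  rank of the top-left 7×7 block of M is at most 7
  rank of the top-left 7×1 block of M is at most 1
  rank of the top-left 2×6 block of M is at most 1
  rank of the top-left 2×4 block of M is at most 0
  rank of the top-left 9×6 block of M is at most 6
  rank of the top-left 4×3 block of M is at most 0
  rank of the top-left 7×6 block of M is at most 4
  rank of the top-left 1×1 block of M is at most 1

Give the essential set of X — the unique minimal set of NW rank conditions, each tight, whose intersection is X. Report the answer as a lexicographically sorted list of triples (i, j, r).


The tightest implied rank at each (i,j), from the 24 conditions:

  R[1]: 0 | 0 | 0 | 0 | 1 | 1 | 1 | 1 | 1
  R[2]: 0 | 0 | 0 | 0 | 1 | 1 | 2 | 2 | 2
  R[3]: 0 | 0 | 0 | 1 | 2 | 2 | 3 | 3 | 3
  R[4]: 0 | 0 | 0 | 1 | 2 | 2 | 3 | 3 | 4
  R[5]: 0 | 1 | 1 | 2 | 3 | 3 | 4 | 4 | 5
  R[6]: 0 | 1 | 2 | 3 | 4 | 4 | 5 | 5 | 6
  R[7]: 0 | 1 | 2 | 3 | 4 | 4 | 5 | 6 | 7
  R[8]: 1 | 2 | 3 | 4 | 5 | 5 | 6 | 7 | 8
  R[9]: 1 | 2 | 3 | 4 | 5 | 6 | 7 | 8 | 9

so w = (5, 7, 4, 9, 2, 3, 8, 1, 6).

Rothe diagram D(w) (21 cells), 7 SE-corners (essential conditions):

[(2, 4, 0), (2, 6, 1), (4, 3, 0), (4, 6, 2), (4, 8, 3), (7, 1, 0), (7, 6, 4)]


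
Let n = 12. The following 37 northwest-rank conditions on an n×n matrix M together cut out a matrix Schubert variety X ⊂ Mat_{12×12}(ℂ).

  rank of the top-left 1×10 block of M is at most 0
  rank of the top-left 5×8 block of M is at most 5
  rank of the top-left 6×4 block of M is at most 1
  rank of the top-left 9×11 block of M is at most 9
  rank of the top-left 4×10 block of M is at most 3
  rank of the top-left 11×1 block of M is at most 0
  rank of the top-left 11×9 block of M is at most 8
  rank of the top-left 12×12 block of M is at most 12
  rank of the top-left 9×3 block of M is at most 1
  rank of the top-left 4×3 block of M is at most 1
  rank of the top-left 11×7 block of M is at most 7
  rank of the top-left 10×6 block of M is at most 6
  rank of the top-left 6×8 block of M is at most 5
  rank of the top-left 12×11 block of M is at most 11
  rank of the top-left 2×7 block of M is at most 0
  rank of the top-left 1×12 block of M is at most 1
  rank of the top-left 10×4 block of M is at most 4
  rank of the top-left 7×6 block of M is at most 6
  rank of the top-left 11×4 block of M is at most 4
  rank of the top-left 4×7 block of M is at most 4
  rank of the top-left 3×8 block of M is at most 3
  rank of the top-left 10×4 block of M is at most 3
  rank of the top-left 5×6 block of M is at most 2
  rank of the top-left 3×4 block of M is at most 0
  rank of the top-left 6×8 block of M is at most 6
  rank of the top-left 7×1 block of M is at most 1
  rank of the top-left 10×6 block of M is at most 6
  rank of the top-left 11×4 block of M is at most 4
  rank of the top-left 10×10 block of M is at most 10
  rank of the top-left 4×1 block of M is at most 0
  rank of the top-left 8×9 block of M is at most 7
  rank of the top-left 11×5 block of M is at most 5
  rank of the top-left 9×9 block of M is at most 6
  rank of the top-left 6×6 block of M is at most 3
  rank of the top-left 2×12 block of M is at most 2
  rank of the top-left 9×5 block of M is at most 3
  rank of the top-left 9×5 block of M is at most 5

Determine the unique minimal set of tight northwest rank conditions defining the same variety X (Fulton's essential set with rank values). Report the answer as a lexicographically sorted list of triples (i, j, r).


The tightest implied rank at each (i,j), from the 37 conditions:

  i=1: 0, 0, 0, 0, 0, 0, 0, 0, 0, 0, 1, 1
  i=2: 0, 0, 0, 0, 0, 0, 0, 1, 1, 1, 2, 2
  i=3: 0, 0, 0, 0, 1, 1, 1, 2, 2, 2, 3, 3
  i=4: 0, 1, 1, 1, 2, 2, 2, 3, 3, 3, 4, 4
  i=5: 0, 1, 1, 1, 2, 2, 3, 4, 4, 4, 5, 5
  i=6: 0, 1, 1, 1, 2, 3, 4, 5, 5, 5, 6, 6
  i=7: 0, 1, 1, 2, 3, 4, 5, 6, 6, 6, 7, 7
  i=8: 0, 1, 1, 2, 3, 4, 5, 6, 6, 7, 8, 8
  i=9: 0, 1, 1, 2, 3, 4, 5, 6, 6, 7, 8, 9
  i=10: 0, 1, 2, 3, 4, 5, 6, 7, 7, 8, 9, 10
  i=11: 0, 1, 2, 3, 4, 5, 6, 7, 8, 9, 10, 11
  i=12: 1, 2, 3, 4, 5, 6, 7, 8, 9, 10, 11, 12

giving w = (11, 8, 5, 2, 7, 6, 4, 10, 12, 3, 9, 1) via Δ²R.

Rothe diagram D(w) (39 cells), 8 SE-corners (essential conditions):

[(1, 10, 0), (2, 7, 0), (3, 4, 0), (5, 6, 2), (6, 4, 1), (9, 3, 1), (9, 9, 6), (11, 1, 0)]


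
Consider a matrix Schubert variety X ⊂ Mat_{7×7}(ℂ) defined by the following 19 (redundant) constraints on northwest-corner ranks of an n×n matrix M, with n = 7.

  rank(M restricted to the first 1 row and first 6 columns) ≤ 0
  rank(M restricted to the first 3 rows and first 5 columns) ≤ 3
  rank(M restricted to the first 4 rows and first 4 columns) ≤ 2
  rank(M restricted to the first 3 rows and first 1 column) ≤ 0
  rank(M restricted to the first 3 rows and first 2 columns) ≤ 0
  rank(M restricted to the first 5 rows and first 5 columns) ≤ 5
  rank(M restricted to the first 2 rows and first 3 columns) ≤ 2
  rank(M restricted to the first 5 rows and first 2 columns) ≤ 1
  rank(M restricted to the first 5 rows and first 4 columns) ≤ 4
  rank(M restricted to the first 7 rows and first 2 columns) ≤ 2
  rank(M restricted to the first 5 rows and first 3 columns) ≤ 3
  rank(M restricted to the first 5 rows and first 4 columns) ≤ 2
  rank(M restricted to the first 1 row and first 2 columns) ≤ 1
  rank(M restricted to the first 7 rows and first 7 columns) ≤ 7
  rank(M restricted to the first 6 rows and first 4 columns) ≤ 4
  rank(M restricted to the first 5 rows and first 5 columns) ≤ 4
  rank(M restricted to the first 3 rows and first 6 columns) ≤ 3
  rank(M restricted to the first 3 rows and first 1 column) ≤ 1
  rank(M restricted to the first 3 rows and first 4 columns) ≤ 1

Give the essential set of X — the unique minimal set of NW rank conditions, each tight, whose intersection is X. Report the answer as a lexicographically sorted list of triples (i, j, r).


Propagating the 19 rank bounds to every northwest block:

  i=1: 0  0  0  0  0  0  1
  i=2: 0  0  1  1  1  1  2
  i=3: 0  0  1  1  2  2  3
  i=4: 1  1  2  2  3  3  4
  i=5: 1  1  2  2  3  4  5
  i=6: 1  2  3  3  4  5  6
  i=7: 1  2  3  4  5  6  7

second differences of R give the permutation w = (7, 3, 5, 1, 6, 2, 4).

Rothe diagram D(w) (13 cells), 5 SE-corners (essential conditions):

[(1, 6, 0), (3, 2, 0), (3, 4, 1), (5, 2, 1), (5, 4, 2)]


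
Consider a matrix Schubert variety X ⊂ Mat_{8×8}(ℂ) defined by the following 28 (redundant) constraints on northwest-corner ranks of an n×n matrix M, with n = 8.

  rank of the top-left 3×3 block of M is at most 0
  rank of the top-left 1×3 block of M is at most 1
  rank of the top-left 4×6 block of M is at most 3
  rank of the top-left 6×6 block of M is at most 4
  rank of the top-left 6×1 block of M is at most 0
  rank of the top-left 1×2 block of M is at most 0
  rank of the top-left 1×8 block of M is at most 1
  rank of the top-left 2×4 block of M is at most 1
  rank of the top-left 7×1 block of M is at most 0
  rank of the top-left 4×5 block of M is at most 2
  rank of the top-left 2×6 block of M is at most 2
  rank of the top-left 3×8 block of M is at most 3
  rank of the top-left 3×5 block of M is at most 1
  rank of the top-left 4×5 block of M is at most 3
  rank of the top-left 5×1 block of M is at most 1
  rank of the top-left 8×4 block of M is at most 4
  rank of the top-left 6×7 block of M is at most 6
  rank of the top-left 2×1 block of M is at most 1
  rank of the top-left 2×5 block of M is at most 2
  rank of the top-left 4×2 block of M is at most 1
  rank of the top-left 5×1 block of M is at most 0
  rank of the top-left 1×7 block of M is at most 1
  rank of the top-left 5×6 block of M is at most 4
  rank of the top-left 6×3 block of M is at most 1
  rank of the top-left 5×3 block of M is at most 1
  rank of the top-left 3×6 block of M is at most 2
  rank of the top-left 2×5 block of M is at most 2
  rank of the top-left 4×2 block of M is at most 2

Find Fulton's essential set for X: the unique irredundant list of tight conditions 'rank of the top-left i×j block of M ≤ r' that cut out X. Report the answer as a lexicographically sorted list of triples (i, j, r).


Propagating the 28 rank bounds to every northwest block:

  row 1: 0 0 0 1 1 1 1 1
  row 2: 0 0 0 1 1 2 2 2
  row 3: 0 0 0 1 1 2 3 3
  row 4: 0 1 1 2 2 3 4 4
  row 5: 0 1 1 2 3 4 5 5
  row 6: 0 1 1 2 3 4 5 6
  row 7: 0 1 2 3 4 5 6 7
  row 8: 1 2 3 4 5 6 7 8

reading off 1-entries of Δ²R: w = (4, 6, 7, 2, 5, 8, 3, 1).

Rothe diagram D(w) (17 cells), 4 SE-corners (essential conditions):

[(3, 3, 0), (3, 5, 1), (6, 3, 1), (7, 1, 0)]


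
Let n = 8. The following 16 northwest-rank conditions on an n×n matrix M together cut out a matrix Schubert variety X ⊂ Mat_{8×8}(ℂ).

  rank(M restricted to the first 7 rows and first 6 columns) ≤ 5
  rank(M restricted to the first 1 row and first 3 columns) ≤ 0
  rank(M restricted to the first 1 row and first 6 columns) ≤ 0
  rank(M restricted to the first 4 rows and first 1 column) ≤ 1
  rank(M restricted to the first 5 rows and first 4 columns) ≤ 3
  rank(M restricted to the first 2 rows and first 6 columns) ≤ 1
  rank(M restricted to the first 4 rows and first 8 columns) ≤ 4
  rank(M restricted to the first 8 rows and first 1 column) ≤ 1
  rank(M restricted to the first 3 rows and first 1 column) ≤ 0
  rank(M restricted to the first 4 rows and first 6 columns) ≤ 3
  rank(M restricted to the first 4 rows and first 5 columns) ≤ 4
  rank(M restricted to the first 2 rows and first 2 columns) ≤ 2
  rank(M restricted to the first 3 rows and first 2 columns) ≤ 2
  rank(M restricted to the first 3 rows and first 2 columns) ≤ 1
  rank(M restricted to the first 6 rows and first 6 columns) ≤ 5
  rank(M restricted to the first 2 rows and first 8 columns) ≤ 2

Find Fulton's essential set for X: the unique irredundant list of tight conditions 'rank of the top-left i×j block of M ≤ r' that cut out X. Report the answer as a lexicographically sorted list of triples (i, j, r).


Recovering R(i,j) via the rank-extension bound from the 16 conditions:

  0  0  0  0  0  0  1  1
  0  1  1  1  1  1  2  2
  0  1  2  2  2  2  3  3
  1  2  3  3  3  3  4  4
  1  2  3  3  4  4  5  5
  1  2  3  4  5  5  6  6
  1  2  3  4  5  5  6  7
  1  2  3  4  5  6  7  8

hence w(1..8) = (7, 2, 3, 1, 5, 4, 8, 6).

ℓ(w)=10; the 4 essential cells (i,j,r):

[(1, 6, 0), (3, 1, 0), (5, 4, 3), (7, 6, 5)]


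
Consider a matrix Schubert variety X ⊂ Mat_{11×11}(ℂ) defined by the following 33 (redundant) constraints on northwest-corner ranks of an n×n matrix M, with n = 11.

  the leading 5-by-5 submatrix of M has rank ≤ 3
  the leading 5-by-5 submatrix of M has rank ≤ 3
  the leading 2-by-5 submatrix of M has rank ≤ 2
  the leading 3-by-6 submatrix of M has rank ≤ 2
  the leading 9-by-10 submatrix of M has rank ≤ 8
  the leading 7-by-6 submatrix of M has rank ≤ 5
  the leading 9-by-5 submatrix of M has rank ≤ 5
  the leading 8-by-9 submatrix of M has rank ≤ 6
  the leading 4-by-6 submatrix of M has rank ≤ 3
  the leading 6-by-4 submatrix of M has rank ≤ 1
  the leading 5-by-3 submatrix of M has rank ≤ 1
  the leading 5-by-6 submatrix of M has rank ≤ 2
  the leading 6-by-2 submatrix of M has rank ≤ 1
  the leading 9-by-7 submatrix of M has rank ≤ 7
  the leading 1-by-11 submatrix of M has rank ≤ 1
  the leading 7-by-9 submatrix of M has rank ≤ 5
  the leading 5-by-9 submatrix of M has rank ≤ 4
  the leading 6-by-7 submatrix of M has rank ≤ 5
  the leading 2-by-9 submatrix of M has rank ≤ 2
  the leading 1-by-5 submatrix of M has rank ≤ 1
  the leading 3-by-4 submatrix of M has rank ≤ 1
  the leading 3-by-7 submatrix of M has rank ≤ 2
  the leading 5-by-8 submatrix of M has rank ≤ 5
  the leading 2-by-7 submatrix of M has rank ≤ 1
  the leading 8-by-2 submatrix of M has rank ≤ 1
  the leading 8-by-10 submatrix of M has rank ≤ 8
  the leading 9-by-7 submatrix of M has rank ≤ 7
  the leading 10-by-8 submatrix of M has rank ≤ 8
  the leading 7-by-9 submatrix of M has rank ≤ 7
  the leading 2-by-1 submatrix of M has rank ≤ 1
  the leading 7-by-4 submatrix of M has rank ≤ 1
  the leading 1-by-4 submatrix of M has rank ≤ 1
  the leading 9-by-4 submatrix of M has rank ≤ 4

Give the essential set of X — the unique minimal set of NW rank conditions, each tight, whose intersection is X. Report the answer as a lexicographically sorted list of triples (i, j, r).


Computing R[i][j] = min implied NW-rank bound (n=11, 33 conditions):

  row 1: 1  1  1  1  1  1  1  1  1  1  1
  row 2: 1  1  1  1  1  1  1  2  2  2  2
  row 3: 1  1  1  1  2  2  2  3  3  3  3
  row 4: 1  1  1  1  2  2  3  4  4  4  4
  row 5: 1  1  1  1  2  2  3  4  4  5  5
  row 6: 1  1  1  1  2  3  4  5  5  6  6
  row 7: 1  1  1  1  2  3  4  5  5  6  7
  row 8: 1  1  2  2  3  4  5  6  6  7  8
  row 9: 1  2  3  3  4  5  6  7  7  8  9
  row 10: 1  2  3  4  5  6  7  8  8  9  10
  row 11: 1  2  3  4  5  6  7  8  9  10  11

hence w(1..11) = (1, 8, 5, 7, 10, 6, 11, 3, 2, 4, 9).

6 SE-corners of the 26-cell Rothe diagram give Ess(w):

[(2, 7, 1), (5, 6, 2), (5, 9, 4), (7, 4, 1), (7, 9, 5), (8, 2, 1)]
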